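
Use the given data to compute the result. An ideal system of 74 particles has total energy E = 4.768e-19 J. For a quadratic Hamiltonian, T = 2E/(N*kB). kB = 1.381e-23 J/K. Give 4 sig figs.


Step 1: Numerator = 2*E = 2*4.768e-19 = 9.536e-19 J
Step 2: Denominator = N*kB = 74*1.381e-23 = 1.022e-21
Step 3: T = 9.536e-19 / 1.022e-21 = 933.1 K

933.1


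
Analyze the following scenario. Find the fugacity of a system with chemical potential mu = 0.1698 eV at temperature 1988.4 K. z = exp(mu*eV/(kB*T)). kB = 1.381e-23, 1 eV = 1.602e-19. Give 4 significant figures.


Step 1: Convert mu to Joules: 0.1698*1.602e-19 = 2.72e-20 J
Step 2: kB*T = 1.381e-23*1988.4 = 2.746e-20 J
Step 3: mu/(kB*T) = 0.9906
Step 4: z = exp(0.9906) = 2.693

2.693


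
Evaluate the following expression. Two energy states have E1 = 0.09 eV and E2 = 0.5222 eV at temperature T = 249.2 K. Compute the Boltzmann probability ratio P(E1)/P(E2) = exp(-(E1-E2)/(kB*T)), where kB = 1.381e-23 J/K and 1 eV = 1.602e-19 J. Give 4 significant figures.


Step 1: Compute energy difference dE = E1 - E2 = 0.09 - 0.5222 = -0.4322 eV
Step 2: Convert to Joules: dE_J = -0.4322 * 1.602e-19 = -6.924e-20 J
Step 3: Compute exponent = -dE_J / (kB * T) = -(-6.924e-20) / (1.381e-23 * 249.2) = 20.12
Step 4: P(E1)/P(E2) = exp(20.12) = 5.465e+08

5.465e+08


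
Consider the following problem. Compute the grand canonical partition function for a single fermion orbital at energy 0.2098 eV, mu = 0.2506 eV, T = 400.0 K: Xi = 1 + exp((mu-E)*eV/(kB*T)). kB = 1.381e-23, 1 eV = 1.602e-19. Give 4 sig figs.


Step 1: (mu - E) = 0.2506 - 0.2098 = 0.0408 eV
Step 2: x = (mu-E)*eV/(kB*T) = 0.0408*1.602e-19/(1.381e-23*400.0) = 1.183
Step 3: exp(x) = 3.265
Step 4: Xi = 1 + 3.265 = 4.265

4.265


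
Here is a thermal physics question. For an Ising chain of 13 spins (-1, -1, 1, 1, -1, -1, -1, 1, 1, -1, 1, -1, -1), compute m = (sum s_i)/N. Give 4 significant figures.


Step 1: Count up spins (+1): 5, down spins (-1): 8
Step 2: Total magnetization M = 5 - 8 = -3
Step 3: m = M/N = -3/13 = -0.2308

-0.2308


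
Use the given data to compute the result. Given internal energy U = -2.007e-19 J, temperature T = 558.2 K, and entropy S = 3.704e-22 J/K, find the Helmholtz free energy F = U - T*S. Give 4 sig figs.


Step 1: T*S = 558.2 * 3.704e-22 = 2.068e-19 J
Step 2: F = U - T*S = -2.007e-19 - 2.068e-19
Step 3: F = -4.075e-19 J

-4.075e-19


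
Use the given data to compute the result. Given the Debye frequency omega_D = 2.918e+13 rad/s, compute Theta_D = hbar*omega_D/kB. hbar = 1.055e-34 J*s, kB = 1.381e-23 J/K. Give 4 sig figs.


Step 1: hbar*omega_D = 1.055e-34 * 2.918e+13 = 3.078e-21 J
Step 2: Theta_D = 3.078e-21 / 1.381e-23
Step 3: Theta_D = 222.9 K

222.9


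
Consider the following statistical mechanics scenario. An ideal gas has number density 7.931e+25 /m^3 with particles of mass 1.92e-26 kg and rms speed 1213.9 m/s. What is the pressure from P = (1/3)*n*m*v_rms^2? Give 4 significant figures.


Step 1: v_rms^2 = 1213.9^2 = 1.474e+06
Step 2: n*m = 7.931e+25*1.92e-26 = 1.523
Step 3: P = (1/3)*1.523*1.474e+06 = 7.48e+05 Pa

7.48e+05


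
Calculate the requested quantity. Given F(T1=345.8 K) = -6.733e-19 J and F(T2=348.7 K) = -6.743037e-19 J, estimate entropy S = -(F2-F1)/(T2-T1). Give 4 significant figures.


Step 1: dF = F2 - F1 = -6.743037e-19 - (-6.733e-19) = -1.0037e-21 J
Step 2: dT = T2 - T1 = 348.7 - 345.8 = 2.9 K
Step 3: S = -dF/dT = -(-1.0037e-21)/2.9 = 3.461e-22 J/K

3.461e-22


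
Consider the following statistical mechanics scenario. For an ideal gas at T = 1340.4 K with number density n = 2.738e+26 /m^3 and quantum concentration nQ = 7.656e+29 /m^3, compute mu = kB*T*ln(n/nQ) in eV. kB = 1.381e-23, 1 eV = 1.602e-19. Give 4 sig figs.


Step 1: n/nQ = 2.738e+26/7.656e+29 = 0.0003576
Step 2: ln(n/nQ) = -7.936
Step 3: mu = kB*T*ln(n/nQ) = 1.851e-20*-7.936 = -1.469e-19 J
Step 4: Convert to eV: -1.469e-19/1.602e-19 = -0.917 eV

-0.917


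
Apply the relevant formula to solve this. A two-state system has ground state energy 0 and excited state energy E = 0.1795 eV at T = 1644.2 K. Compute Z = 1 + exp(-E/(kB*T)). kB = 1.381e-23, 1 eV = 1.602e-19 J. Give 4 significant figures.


Step 1: Compute beta*E = E*eV/(kB*T) = 0.1795*1.602e-19/(1.381e-23*1644.2) = 1.266
Step 2: exp(-beta*E) = exp(-1.266) = 0.2818
Step 3: Z = 1 + 0.2818 = 1.282

1.282


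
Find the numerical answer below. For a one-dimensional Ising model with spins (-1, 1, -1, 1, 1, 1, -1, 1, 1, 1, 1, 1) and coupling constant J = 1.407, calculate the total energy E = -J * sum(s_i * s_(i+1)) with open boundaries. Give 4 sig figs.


Step 1: Nearest-neighbor products: -1, -1, -1, 1, 1, -1, -1, 1, 1, 1, 1
Step 2: Sum of products = 1
Step 3: E = -1.407 * 1 = -1.407

-1.407


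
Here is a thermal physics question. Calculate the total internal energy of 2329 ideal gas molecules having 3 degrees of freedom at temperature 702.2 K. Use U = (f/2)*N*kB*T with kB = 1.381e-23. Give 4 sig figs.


Step 1: f/2 = 3/2 = 1.5
Step 2: N*kB*T = 2329*1.381e-23*702.2 = 2.259e-17
Step 3: U = 1.5 * 2.259e-17 = 3.388e-17 J

3.388e-17


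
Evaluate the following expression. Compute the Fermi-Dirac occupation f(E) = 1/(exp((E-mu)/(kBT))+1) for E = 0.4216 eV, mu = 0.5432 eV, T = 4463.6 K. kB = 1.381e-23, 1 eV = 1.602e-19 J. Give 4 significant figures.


Step 1: (E - mu) = 0.4216 - 0.5432 = -0.1216 eV
Step 2: Convert: (E-mu)*eV = -1.948e-20 J
Step 3: x = (E-mu)*eV/(kB*T) = -0.316
Step 4: f = 1/(exp(-0.316)+1) = 0.5784

0.5784


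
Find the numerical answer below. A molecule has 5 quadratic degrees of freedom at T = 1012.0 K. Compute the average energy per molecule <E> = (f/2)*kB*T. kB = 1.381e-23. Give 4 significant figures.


Step 1: f/2 = 5/2 = 2.5
Step 2: kB*T = 1.381e-23 * 1012.0 = 1.398e-20
Step 3: <E> = 2.5 * 1.398e-20 = 3.494e-20 J

3.494e-20


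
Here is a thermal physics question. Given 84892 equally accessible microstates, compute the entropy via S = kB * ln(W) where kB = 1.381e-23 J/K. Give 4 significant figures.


Step 1: ln(W) = ln(84892) = 11.35
Step 2: S = kB * ln(W) = 1.381e-23 * 11.35
Step 3: S = 1.567e-22 J/K

1.567e-22


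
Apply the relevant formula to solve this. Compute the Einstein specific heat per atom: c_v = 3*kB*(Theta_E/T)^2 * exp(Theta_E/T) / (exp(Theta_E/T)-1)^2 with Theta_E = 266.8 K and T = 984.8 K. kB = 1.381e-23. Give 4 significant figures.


Step 1: x = Theta_E/T = 266.8/984.8 = 0.2709
Step 2: x^2 = 0.0734
Step 3: exp(x) = 1.311
Step 4: c_v = 3*1.381e-23*0.0734*1.311/(1.311-1)^2 = 4.118e-23

4.118e-23


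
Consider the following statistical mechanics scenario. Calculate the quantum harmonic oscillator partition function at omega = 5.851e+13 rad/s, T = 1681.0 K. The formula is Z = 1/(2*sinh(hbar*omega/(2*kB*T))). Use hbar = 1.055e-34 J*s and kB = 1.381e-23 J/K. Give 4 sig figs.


Step 1: Compute x = hbar*omega/(kB*T) = 1.055e-34*5.851e+13/(1.381e-23*1681.0) = 0.2659
Step 2: x/2 = 0.133
Step 3: sinh(x/2) = 0.1333
Step 4: Z = 1/(2*0.1333) = 3.75

3.75


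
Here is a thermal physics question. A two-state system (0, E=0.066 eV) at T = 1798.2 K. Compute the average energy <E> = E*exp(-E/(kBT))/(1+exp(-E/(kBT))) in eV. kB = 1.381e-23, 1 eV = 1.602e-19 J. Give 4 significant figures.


Step 1: beta*E = 0.066*1.602e-19/(1.381e-23*1798.2) = 0.4258
Step 2: exp(-beta*E) = 0.6533
Step 3: <E> = 0.066*0.6533/(1+0.6533) = 0.02608 eV

0.02608


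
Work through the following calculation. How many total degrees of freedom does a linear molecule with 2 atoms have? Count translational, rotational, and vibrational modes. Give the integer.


Step 1: Translational DOF = 3
Step 2: Rotational DOF (linear) = 2
Step 3: Vibrational DOF = 3*2 - 5 = 1
Step 4: Total = 3 + 2 + 1 = 6

6


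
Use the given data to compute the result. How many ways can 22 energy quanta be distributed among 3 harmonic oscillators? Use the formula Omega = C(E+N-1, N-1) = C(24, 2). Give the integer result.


Step 1: Use binomial coefficient C(24, 2)
Step 2: Numerator = 24! / 22!
Step 3: Denominator = 2!
Step 4: Omega = 276

276


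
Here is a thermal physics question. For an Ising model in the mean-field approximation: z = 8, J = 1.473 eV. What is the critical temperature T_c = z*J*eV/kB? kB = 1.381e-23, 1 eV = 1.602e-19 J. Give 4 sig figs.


Step 1: z*J = 8*1.473 = 11.78 eV
Step 2: Convert to Joules: 11.78*1.602e-19 = 1.888e-18 J
Step 3: T_c = 1.888e-18 / 1.381e-23 = 1.367e+05 K

1.367e+05


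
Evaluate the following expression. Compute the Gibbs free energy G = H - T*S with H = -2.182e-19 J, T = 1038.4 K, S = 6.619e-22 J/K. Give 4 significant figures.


Step 1: T*S = 1038.4 * 6.619e-22 = 6.873e-19 J
Step 2: G = H - T*S = -2.182e-19 - 6.873e-19
Step 3: G = -9.055e-19 J

-9.055e-19


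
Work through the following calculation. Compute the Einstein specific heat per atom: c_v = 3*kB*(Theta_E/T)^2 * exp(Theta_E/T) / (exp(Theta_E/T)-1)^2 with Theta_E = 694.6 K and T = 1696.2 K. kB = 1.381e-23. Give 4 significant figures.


Step 1: x = Theta_E/T = 694.6/1696.2 = 0.4095
Step 2: x^2 = 0.1677
Step 3: exp(x) = 1.506
Step 4: c_v = 3*1.381e-23*0.1677*1.506/(1.506-1)^2 = 4.086e-23

4.086e-23


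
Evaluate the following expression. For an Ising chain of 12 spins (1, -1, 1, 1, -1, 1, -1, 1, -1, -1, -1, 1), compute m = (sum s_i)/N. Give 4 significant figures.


Step 1: Count up spins (+1): 6, down spins (-1): 6
Step 2: Total magnetization M = 6 - 6 = 0
Step 3: m = M/N = 0/12 = 0

0


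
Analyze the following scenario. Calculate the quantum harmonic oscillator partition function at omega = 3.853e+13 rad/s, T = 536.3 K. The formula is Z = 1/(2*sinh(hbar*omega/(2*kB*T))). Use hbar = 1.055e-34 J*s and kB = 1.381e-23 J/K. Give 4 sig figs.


Step 1: Compute x = hbar*omega/(kB*T) = 1.055e-34*3.853e+13/(1.381e-23*536.3) = 0.5488
Step 2: x/2 = 0.2744
Step 3: sinh(x/2) = 0.2779
Step 4: Z = 1/(2*0.2779) = 1.799

1.799


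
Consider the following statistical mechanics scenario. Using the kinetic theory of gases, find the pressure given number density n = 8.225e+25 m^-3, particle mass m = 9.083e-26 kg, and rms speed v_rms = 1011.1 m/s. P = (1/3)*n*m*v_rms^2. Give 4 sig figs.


Step 1: v_rms^2 = 1011.1^2 = 1.022e+06
Step 2: n*m = 8.225e+25*9.083e-26 = 7.471
Step 3: P = (1/3)*7.471*1.022e+06 = 2.546e+06 Pa

2.546e+06


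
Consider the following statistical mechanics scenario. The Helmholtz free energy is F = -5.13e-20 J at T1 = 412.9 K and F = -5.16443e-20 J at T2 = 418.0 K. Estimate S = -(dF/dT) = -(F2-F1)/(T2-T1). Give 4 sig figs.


Step 1: dF = F2 - F1 = -5.16443e-20 - (-5.13e-20) = -3.443e-22 J
Step 2: dT = T2 - T1 = 418.0 - 412.9 = 5.1 K
Step 3: S = -dF/dT = -(-3.443e-22)/5.1 = 6.751e-23 J/K

6.751e-23


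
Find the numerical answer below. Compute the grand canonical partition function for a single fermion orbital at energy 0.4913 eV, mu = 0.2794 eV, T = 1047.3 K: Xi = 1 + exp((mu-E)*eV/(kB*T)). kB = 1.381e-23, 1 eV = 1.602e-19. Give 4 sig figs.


Step 1: (mu - E) = 0.2794 - 0.4913 = -0.2119 eV
Step 2: x = (mu-E)*eV/(kB*T) = -0.2119*1.602e-19/(1.381e-23*1047.3) = -2.347
Step 3: exp(x) = 0.09565
Step 4: Xi = 1 + 0.09565 = 1.096

1.096


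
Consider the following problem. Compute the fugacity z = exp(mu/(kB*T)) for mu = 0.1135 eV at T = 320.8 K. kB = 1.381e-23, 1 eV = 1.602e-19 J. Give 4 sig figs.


Step 1: Convert mu to Joules: 0.1135*1.602e-19 = 1.818e-20 J
Step 2: kB*T = 1.381e-23*320.8 = 4.43e-21 J
Step 3: mu/(kB*T) = 4.104
Step 4: z = exp(4.104) = 60.6

60.6


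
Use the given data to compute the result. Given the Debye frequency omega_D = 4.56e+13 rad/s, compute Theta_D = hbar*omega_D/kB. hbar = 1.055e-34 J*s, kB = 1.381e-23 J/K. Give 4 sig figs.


Step 1: hbar*omega_D = 1.055e-34 * 4.56e+13 = 4.811e-21 J
Step 2: Theta_D = 4.811e-21 / 1.381e-23
Step 3: Theta_D = 348.4 K

348.4


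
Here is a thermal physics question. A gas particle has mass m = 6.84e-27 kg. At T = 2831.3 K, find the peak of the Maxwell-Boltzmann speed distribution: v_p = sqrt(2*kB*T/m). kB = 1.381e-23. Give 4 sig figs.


Step 1: Numerator = 2*kB*T = 2*1.381e-23*2831.3 = 7.82e-20
Step 2: Ratio = 7.82e-20 / 6.84e-27 = 1.143e+07
Step 3: v_p = sqrt(1.143e+07) = 3381 m/s

3381


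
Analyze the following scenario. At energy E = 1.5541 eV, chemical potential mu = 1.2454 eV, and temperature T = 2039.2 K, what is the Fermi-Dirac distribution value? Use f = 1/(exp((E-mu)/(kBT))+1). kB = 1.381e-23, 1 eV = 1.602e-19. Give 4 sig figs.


Step 1: (E - mu) = 1.5541 - 1.2454 = 0.3087 eV
Step 2: Convert: (E-mu)*eV = 4.945e-20 J
Step 3: x = (E-mu)*eV/(kB*T) = 1.756
Step 4: f = 1/(exp(1.756)+1) = 0.1473

0.1473


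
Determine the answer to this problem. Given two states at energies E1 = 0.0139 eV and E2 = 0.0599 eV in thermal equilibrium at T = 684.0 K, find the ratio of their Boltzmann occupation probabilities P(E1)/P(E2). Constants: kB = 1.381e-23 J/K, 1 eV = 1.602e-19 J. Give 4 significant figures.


Step 1: Compute energy difference dE = E1 - E2 = 0.0139 - 0.0599 = -0.046 eV
Step 2: Convert to Joules: dE_J = -0.046 * 1.602e-19 = -7.369e-21 J
Step 3: Compute exponent = -dE_J / (kB * T) = -(-7.369e-21) / (1.381e-23 * 684.0) = 0.7801
Step 4: P(E1)/P(E2) = exp(0.7801) = 2.182

2.182


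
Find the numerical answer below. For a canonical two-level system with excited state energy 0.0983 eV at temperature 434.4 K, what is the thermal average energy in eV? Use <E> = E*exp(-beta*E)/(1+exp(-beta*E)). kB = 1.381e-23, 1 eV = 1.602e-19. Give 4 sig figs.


Step 1: beta*E = 0.0983*1.602e-19/(1.381e-23*434.4) = 2.625
Step 2: exp(-beta*E) = 0.07244
Step 3: <E> = 0.0983*0.07244/(1+0.07244) = 0.00664 eV

0.00664


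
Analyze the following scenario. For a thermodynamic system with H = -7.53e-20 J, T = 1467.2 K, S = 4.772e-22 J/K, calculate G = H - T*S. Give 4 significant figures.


Step 1: T*S = 1467.2 * 4.772e-22 = 7.001e-19 J
Step 2: G = H - T*S = -7.53e-20 - 7.001e-19
Step 3: G = -7.754e-19 J

-7.754e-19


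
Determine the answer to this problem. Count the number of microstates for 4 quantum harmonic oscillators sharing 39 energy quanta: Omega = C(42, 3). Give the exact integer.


Step 1: Use binomial coefficient C(42, 3)
Step 2: Numerator = 42! / 39!
Step 3: Denominator = 3!
Step 4: Omega = 11480

11480


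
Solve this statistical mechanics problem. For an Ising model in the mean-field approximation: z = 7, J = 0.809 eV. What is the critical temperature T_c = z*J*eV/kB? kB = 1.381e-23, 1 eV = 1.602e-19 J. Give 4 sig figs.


Step 1: z*J = 7*0.809 = 5.663 eV
Step 2: Convert to Joules: 5.663*1.602e-19 = 9.072e-19 J
Step 3: T_c = 9.072e-19 / 1.381e-23 = 6.569e+04 K

6.569e+04


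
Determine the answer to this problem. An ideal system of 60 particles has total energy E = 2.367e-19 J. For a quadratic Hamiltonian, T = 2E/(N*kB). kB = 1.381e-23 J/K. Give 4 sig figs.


Step 1: Numerator = 2*E = 2*2.367e-19 = 4.734e-19 J
Step 2: Denominator = N*kB = 60*1.381e-23 = 8.286e-22
Step 3: T = 4.734e-19 / 8.286e-22 = 571.3 K

571.3


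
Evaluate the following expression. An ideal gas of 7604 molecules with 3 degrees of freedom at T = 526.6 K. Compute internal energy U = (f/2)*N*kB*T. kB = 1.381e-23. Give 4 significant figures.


Step 1: f/2 = 3/2 = 1.5
Step 2: N*kB*T = 7604*1.381e-23*526.6 = 5.53e-17
Step 3: U = 1.5 * 5.53e-17 = 8.295e-17 J

8.295e-17


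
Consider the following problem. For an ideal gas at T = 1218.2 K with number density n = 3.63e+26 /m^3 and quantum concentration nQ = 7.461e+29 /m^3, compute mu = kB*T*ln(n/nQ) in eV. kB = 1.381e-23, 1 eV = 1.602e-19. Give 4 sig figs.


Step 1: n/nQ = 3.63e+26/7.461e+29 = 0.0004865
Step 2: ln(n/nQ) = -7.628
Step 3: mu = kB*T*ln(n/nQ) = 1.682e-20*-7.628 = -1.283e-19 J
Step 4: Convert to eV: -1.283e-19/1.602e-19 = -0.8011 eV

-0.8011


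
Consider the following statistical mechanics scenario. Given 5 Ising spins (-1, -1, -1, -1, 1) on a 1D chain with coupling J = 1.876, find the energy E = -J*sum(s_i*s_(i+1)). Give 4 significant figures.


Step 1: Nearest-neighbor products: 1, 1, 1, -1
Step 2: Sum of products = 2
Step 3: E = -1.876 * 2 = -3.752

-3.752


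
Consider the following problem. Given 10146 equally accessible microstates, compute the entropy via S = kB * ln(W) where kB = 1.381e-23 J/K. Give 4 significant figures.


Step 1: ln(W) = ln(10146) = 9.225
Step 2: S = kB * ln(W) = 1.381e-23 * 9.225
Step 3: S = 1.274e-22 J/K

1.274e-22


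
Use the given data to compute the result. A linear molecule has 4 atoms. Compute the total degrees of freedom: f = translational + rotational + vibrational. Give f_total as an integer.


Step 1: Translational DOF = 3
Step 2: Rotational DOF (linear) = 2
Step 3: Vibrational DOF = 3*4 - 5 = 7
Step 4: Total = 3 + 2 + 7 = 12

12


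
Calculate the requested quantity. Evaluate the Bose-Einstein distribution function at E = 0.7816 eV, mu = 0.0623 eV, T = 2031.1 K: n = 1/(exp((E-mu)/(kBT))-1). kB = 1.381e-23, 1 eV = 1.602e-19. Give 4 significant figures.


Step 1: (E - mu) = 0.7193 eV
Step 2: x = (E-mu)*eV/(kB*T) = 0.7193*1.602e-19/(1.381e-23*2031.1) = 4.108
Step 3: exp(x) = 60.83
Step 4: n = 1/(exp(x)-1) = 0.01671

0.01671


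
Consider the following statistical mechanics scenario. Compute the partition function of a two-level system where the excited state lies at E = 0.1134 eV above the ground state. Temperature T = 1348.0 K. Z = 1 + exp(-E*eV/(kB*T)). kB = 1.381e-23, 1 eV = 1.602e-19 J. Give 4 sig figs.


Step 1: Compute beta*E = E*eV/(kB*T) = 0.1134*1.602e-19/(1.381e-23*1348.0) = 0.9759
Step 2: exp(-beta*E) = exp(-0.9759) = 0.3769
Step 3: Z = 1 + 0.3769 = 1.377

1.377


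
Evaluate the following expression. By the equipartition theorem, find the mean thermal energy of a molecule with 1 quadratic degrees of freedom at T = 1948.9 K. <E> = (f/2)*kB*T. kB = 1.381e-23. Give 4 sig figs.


Step 1: f/2 = 1/2 = 0.5
Step 2: kB*T = 1.381e-23 * 1948.9 = 2.691e-20
Step 3: <E> = 0.5 * 2.691e-20 = 1.346e-20 J

1.346e-20


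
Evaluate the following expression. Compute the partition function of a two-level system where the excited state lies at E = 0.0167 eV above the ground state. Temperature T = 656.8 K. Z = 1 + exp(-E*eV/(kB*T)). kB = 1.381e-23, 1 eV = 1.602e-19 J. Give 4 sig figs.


Step 1: Compute beta*E = E*eV/(kB*T) = 0.0167*1.602e-19/(1.381e-23*656.8) = 0.295
Step 2: exp(-beta*E) = exp(-0.295) = 0.7446
Step 3: Z = 1 + 0.7446 = 1.745

1.745


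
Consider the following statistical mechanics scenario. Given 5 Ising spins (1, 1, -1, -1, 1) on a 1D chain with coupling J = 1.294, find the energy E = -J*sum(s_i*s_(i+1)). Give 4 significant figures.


Step 1: Nearest-neighbor products: 1, -1, 1, -1
Step 2: Sum of products = 0
Step 3: E = -1.294 * 0 = 0

0


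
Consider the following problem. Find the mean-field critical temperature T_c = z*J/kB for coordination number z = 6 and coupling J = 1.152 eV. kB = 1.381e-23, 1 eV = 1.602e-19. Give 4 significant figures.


Step 1: z*J = 6*1.152 = 6.912 eV
Step 2: Convert to Joules: 6.912*1.602e-19 = 1.107e-18 J
Step 3: T_c = 1.107e-18 / 1.381e-23 = 8.018e+04 K

8.018e+04


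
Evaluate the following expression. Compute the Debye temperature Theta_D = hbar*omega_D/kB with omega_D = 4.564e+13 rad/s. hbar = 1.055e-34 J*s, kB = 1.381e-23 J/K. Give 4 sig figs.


Step 1: hbar*omega_D = 1.055e-34 * 4.564e+13 = 4.815e-21 J
Step 2: Theta_D = 4.815e-21 / 1.381e-23
Step 3: Theta_D = 348.7 K

348.7


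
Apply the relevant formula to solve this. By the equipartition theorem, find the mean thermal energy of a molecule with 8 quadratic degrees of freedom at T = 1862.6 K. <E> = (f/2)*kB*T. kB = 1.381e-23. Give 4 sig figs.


Step 1: f/2 = 8/2 = 4
Step 2: kB*T = 1.381e-23 * 1862.6 = 2.572e-20
Step 3: <E> = 4 * 2.572e-20 = 1.029e-19 J

1.029e-19


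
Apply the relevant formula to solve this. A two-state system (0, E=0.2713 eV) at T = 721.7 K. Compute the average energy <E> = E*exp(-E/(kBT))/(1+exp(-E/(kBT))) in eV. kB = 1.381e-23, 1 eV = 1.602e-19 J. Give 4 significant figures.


Step 1: beta*E = 0.2713*1.602e-19/(1.381e-23*721.7) = 4.361
Step 2: exp(-beta*E) = 0.01277
Step 3: <E> = 0.2713*0.01277/(1+0.01277) = 0.00342 eV

0.00342


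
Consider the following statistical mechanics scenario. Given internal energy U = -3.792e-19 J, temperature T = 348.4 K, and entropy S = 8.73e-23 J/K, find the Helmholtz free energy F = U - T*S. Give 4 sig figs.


Step 1: T*S = 348.4 * 8.73e-23 = 3.042e-20 J
Step 2: F = U - T*S = -3.792e-19 - 3.042e-20
Step 3: F = -4.096e-19 J

-4.096e-19


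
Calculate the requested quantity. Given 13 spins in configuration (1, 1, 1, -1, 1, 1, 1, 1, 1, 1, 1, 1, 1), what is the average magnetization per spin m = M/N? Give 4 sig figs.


Step 1: Count up spins (+1): 12, down spins (-1): 1
Step 2: Total magnetization M = 12 - 1 = 11
Step 3: m = M/N = 11/13 = 0.8462

0.8462


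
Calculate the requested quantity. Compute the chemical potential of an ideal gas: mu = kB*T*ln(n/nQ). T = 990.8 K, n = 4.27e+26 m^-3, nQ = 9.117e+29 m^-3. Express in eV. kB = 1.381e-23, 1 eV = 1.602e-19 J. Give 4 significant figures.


Step 1: n/nQ = 4.27e+26/9.117e+29 = 0.0004684
Step 2: ln(n/nQ) = -7.666
Step 3: mu = kB*T*ln(n/nQ) = 1.368e-20*-7.666 = -1.049e-19 J
Step 4: Convert to eV: -1.049e-19/1.602e-19 = -0.6548 eV

-0.6548


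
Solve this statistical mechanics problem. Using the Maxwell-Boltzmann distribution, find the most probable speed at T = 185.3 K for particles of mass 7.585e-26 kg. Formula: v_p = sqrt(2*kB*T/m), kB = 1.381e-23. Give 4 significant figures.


Step 1: Numerator = 2*kB*T = 2*1.381e-23*185.3 = 5.118e-21
Step 2: Ratio = 5.118e-21 / 7.585e-26 = 6.748e+04
Step 3: v_p = sqrt(6.748e+04) = 259.8 m/s

259.8


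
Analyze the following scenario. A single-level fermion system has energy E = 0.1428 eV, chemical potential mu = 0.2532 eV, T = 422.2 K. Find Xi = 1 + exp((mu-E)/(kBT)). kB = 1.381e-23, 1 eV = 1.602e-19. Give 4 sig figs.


Step 1: (mu - E) = 0.2532 - 0.1428 = 0.1104 eV
Step 2: x = (mu-E)*eV/(kB*T) = 0.1104*1.602e-19/(1.381e-23*422.2) = 3.033
Step 3: exp(x) = 20.77
Step 4: Xi = 1 + 20.77 = 21.77

21.77


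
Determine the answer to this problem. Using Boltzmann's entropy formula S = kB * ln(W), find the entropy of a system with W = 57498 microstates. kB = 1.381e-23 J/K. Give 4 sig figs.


Step 1: ln(W) = ln(57498) = 10.96
Step 2: S = kB * ln(W) = 1.381e-23 * 10.96
Step 3: S = 1.514e-22 J/K

1.514e-22


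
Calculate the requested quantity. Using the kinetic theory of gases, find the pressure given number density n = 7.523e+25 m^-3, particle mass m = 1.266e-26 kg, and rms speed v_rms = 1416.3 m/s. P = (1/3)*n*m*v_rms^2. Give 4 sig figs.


Step 1: v_rms^2 = 1416.3^2 = 2.006e+06
Step 2: n*m = 7.523e+25*1.266e-26 = 0.9524
Step 3: P = (1/3)*0.9524*2.006e+06 = 6.368e+05 Pa

6.368e+05


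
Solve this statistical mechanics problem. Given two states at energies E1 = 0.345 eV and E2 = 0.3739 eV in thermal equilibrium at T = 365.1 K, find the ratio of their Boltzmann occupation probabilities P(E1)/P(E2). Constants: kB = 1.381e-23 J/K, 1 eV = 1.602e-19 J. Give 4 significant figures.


Step 1: Compute energy difference dE = E1 - E2 = 0.345 - 0.3739 = -0.0289 eV
Step 2: Convert to Joules: dE_J = -0.0289 * 1.602e-19 = -4.63e-21 J
Step 3: Compute exponent = -dE_J / (kB * T) = -(-4.63e-21) / (1.381e-23 * 365.1) = 0.9182
Step 4: P(E1)/P(E2) = exp(0.9182) = 2.505

2.505


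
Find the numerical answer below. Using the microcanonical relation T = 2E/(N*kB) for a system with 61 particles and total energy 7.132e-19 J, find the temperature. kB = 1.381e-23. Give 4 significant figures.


Step 1: Numerator = 2*E = 2*7.132e-19 = 1.426e-18 J
Step 2: Denominator = N*kB = 61*1.381e-23 = 8.424e-22
Step 3: T = 1.426e-18 / 8.424e-22 = 1693 K

1693


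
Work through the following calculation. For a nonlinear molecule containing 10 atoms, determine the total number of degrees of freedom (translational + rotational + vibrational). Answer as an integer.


Step 1: Translational DOF = 3
Step 2: Rotational DOF (nonlinear) = 3
Step 3: Vibrational DOF = 3*10 - 6 = 24
Step 4: Total = 3 + 3 + 24 = 30

30


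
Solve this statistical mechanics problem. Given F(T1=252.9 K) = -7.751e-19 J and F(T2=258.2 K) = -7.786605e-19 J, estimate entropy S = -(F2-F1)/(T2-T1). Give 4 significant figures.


Step 1: dF = F2 - F1 = -7.786605e-19 - (-7.751e-19) = -3.5605e-21 J
Step 2: dT = T2 - T1 = 258.2 - 252.9 = 5.3 K
Step 3: S = -dF/dT = -(-3.5605e-21)/5.3 = 6.718e-22 J/K

6.718e-22


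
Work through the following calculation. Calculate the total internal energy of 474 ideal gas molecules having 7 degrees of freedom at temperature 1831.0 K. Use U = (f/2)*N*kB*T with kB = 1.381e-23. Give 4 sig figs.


Step 1: f/2 = 7/2 = 3.5
Step 2: N*kB*T = 474*1.381e-23*1831.0 = 1.199e-17
Step 3: U = 3.5 * 1.199e-17 = 4.195e-17 J

4.195e-17


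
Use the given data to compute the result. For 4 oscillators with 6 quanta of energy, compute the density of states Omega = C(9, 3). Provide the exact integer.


Step 1: Use binomial coefficient C(9, 3)
Step 2: Numerator = 9! / 6!
Step 3: Denominator = 3!
Step 4: Omega = 84

84


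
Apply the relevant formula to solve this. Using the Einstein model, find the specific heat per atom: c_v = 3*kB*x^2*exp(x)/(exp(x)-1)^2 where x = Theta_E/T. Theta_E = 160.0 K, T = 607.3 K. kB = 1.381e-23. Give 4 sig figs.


Step 1: x = Theta_E/T = 160.0/607.3 = 0.2635
Step 2: x^2 = 0.06941
Step 3: exp(x) = 1.301
Step 4: c_v = 3*1.381e-23*0.06941*1.301/(1.301-1)^2 = 4.119e-23

4.119e-23


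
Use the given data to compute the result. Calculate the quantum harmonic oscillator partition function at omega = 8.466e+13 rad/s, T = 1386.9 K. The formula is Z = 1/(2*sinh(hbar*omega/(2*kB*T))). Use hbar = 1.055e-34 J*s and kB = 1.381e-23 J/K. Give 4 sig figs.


Step 1: Compute x = hbar*omega/(kB*T) = 1.055e-34*8.466e+13/(1.381e-23*1386.9) = 0.4663
Step 2: x/2 = 0.2332
Step 3: sinh(x/2) = 0.2353
Step 4: Z = 1/(2*0.2353) = 2.125

2.125


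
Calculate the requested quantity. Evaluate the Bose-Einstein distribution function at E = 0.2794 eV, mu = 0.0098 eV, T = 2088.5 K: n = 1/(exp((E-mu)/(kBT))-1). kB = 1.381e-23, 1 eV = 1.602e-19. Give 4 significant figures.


Step 1: (E - mu) = 0.2696 eV
Step 2: x = (E-mu)*eV/(kB*T) = 0.2696*1.602e-19/(1.381e-23*2088.5) = 1.497
Step 3: exp(x) = 4.47
Step 4: n = 1/(exp(x)-1) = 0.2882

0.2882


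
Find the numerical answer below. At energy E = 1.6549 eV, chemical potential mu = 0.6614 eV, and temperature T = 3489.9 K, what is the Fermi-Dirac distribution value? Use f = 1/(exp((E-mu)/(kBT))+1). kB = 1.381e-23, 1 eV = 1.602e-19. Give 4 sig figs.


Step 1: (E - mu) = 1.6549 - 0.6614 = 0.9935 eV
Step 2: Convert: (E-mu)*eV = 1.592e-19 J
Step 3: x = (E-mu)*eV/(kB*T) = 3.302
Step 4: f = 1/(exp(3.302)+1) = 0.03549

0.03549


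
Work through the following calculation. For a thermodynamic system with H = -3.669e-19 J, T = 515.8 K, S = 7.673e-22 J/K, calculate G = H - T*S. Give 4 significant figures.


Step 1: T*S = 515.8 * 7.673e-22 = 3.958e-19 J
Step 2: G = H - T*S = -3.669e-19 - 3.958e-19
Step 3: G = -7.627e-19 J

-7.627e-19


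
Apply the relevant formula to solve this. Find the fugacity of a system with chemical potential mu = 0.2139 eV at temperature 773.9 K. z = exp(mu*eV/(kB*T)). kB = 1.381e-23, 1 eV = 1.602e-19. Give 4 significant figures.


Step 1: Convert mu to Joules: 0.2139*1.602e-19 = 3.427e-20 J
Step 2: kB*T = 1.381e-23*773.9 = 1.069e-20 J
Step 3: mu/(kB*T) = 3.206
Step 4: z = exp(3.206) = 24.69

24.69


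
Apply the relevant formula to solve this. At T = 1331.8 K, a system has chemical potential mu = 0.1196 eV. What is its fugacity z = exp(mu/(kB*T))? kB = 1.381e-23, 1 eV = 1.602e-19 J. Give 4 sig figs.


Step 1: Convert mu to Joules: 0.1196*1.602e-19 = 1.916e-20 J
Step 2: kB*T = 1.381e-23*1331.8 = 1.839e-20 J
Step 3: mu/(kB*T) = 1.042
Step 4: z = exp(1.042) = 2.834

2.834


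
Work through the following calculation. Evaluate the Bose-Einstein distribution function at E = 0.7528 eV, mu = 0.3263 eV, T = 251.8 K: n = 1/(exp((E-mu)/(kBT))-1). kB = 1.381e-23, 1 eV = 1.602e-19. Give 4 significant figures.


Step 1: (E - mu) = 0.4265 eV
Step 2: x = (E-mu)*eV/(kB*T) = 0.4265*1.602e-19/(1.381e-23*251.8) = 19.65
Step 3: exp(x) = 3.414e+08
Step 4: n = 1/(exp(x)-1) = 2.929e-09

2.929e-09


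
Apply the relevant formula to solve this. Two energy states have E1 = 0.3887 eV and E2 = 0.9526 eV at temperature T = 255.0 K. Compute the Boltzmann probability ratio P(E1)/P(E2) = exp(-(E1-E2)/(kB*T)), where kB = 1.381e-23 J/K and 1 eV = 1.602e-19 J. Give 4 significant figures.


Step 1: Compute energy difference dE = E1 - E2 = 0.3887 - 0.9526 = -0.5639 eV
Step 2: Convert to Joules: dE_J = -0.5639 * 1.602e-19 = -9.034e-20 J
Step 3: Compute exponent = -dE_J / (kB * T) = -(-9.034e-20) / (1.381e-23 * 255.0) = 25.65
Step 4: P(E1)/P(E2) = exp(25.65) = 1.383e+11

1.383e+11


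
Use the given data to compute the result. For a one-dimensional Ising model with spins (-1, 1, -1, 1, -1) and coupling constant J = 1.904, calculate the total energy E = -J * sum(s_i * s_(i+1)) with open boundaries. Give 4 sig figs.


Step 1: Nearest-neighbor products: -1, -1, -1, -1
Step 2: Sum of products = -4
Step 3: E = -1.904 * -4 = 7.616

7.616


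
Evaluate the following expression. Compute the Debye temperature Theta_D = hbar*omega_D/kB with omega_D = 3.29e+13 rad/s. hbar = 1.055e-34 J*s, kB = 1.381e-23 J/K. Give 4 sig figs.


Step 1: hbar*omega_D = 1.055e-34 * 3.29e+13 = 3.471e-21 J
Step 2: Theta_D = 3.471e-21 / 1.381e-23
Step 3: Theta_D = 251.3 K

251.3


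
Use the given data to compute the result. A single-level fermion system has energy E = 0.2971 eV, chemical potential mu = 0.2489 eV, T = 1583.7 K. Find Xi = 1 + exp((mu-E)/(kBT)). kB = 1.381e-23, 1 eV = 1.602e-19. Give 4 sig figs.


Step 1: (mu - E) = 0.2489 - 0.2971 = -0.0482 eV
Step 2: x = (mu-E)*eV/(kB*T) = -0.0482*1.602e-19/(1.381e-23*1583.7) = -0.3531
Step 3: exp(x) = 0.7025
Step 4: Xi = 1 + 0.7025 = 1.703

1.703


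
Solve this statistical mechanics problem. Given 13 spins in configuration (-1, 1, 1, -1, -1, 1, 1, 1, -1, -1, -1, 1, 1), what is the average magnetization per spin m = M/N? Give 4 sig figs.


Step 1: Count up spins (+1): 7, down spins (-1): 6
Step 2: Total magnetization M = 7 - 6 = 1
Step 3: m = M/N = 1/13 = 0.07692

0.07692


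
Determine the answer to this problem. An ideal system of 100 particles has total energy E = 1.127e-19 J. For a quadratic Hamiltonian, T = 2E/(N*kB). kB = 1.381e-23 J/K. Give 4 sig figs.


Step 1: Numerator = 2*E = 2*1.127e-19 = 2.254e-19 J
Step 2: Denominator = N*kB = 100*1.381e-23 = 1.381e-21
Step 3: T = 2.254e-19 / 1.381e-21 = 163.2 K

163.2


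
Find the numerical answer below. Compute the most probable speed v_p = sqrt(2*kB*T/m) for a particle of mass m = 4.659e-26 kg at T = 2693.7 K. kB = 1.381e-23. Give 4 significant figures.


Step 1: Numerator = 2*kB*T = 2*1.381e-23*2693.7 = 7.44e-20
Step 2: Ratio = 7.44e-20 / 4.659e-26 = 1.597e+06
Step 3: v_p = sqrt(1.597e+06) = 1264 m/s

1264


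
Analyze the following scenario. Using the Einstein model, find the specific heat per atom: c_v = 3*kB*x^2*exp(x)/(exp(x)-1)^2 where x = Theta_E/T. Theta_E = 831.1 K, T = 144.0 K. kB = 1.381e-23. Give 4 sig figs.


Step 1: x = Theta_E/T = 831.1/144.0 = 5.772
Step 2: x^2 = 33.31
Step 3: exp(x) = 321
Step 4: c_v = 3*1.381e-23*33.31*321/(321-1)^2 = 4.326e-24

4.326e-24


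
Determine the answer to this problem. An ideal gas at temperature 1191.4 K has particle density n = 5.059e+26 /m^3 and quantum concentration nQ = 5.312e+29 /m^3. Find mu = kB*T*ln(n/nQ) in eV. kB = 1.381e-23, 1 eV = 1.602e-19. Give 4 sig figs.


Step 1: n/nQ = 5.059e+26/5.312e+29 = 0.0009524
Step 2: ln(n/nQ) = -6.957
Step 3: mu = kB*T*ln(n/nQ) = 1.645e-20*-6.957 = -1.145e-19 J
Step 4: Convert to eV: -1.145e-19/1.602e-19 = -0.7145 eV

-0.7145


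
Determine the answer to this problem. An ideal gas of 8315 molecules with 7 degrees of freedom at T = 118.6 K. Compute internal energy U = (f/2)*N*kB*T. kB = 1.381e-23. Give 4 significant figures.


Step 1: f/2 = 7/2 = 3.5
Step 2: N*kB*T = 8315*1.381e-23*118.6 = 1.362e-17
Step 3: U = 3.5 * 1.362e-17 = 4.767e-17 J

4.767e-17


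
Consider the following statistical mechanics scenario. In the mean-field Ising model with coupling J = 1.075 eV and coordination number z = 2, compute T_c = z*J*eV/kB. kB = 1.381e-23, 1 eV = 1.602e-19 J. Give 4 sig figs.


Step 1: z*J = 2*1.075 = 2.15 eV
Step 2: Convert to Joules: 2.15*1.602e-19 = 3.444e-19 J
Step 3: T_c = 3.444e-19 / 1.381e-23 = 2.494e+04 K

2.494e+04


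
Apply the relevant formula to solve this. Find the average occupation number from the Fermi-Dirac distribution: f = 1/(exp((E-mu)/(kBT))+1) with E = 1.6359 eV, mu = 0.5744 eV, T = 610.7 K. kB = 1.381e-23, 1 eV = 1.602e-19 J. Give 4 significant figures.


Step 1: (E - mu) = 1.6359 - 0.5744 = 1.061 eV
Step 2: Convert: (E-mu)*eV = 1.701e-19 J
Step 3: x = (E-mu)*eV/(kB*T) = 20.16
Step 4: f = 1/(exp(20.16)+1) = 1.751e-09

1.751e-09


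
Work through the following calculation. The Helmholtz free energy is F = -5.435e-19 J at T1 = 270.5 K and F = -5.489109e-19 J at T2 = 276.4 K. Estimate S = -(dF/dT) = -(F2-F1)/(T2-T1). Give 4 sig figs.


Step 1: dF = F2 - F1 = -5.489109e-19 - (-5.435e-19) = -5.4109e-21 J
Step 2: dT = T2 - T1 = 276.4 - 270.5 = 5.9 K
Step 3: S = -dF/dT = -(-5.4109e-21)/5.9 = 9.171e-22 J/K

9.171e-22


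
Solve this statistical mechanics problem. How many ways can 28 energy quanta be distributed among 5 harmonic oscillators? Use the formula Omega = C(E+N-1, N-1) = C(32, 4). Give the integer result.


Step 1: Use binomial coefficient C(32, 4)
Step 2: Numerator = 32! / 28!
Step 3: Denominator = 4!
Step 4: Omega = 35960

35960


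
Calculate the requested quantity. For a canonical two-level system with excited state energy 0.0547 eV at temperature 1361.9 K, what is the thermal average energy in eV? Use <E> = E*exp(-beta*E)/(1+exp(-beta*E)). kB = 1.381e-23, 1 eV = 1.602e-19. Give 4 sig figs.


Step 1: beta*E = 0.0547*1.602e-19/(1.381e-23*1361.9) = 0.4659
Step 2: exp(-beta*E) = 0.6276
Step 3: <E> = 0.0547*0.6276/(1+0.6276) = 0.02109 eV

0.02109


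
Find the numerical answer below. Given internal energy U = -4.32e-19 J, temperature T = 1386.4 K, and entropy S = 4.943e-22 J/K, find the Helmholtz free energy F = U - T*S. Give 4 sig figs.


Step 1: T*S = 1386.4 * 4.943e-22 = 6.853e-19 J
Step 2: F = U - T*S = -4.32e-19 - 6.853e-19
Step 3: F = -1.117e-18 J

-1.117e-18


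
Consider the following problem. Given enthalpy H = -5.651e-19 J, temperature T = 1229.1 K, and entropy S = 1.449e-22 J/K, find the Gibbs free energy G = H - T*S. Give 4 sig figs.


Step 1: T*S = 1229.1 * 1.449e-22 = 1.781e-19 J
Step 2: G = H - T*S = -5.651e-19 - 1.781e-19
Step 3: G = -7.432e-19 J

-7.432e-19


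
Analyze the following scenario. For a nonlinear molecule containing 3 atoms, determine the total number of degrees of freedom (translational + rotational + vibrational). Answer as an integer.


Step 1: Translational DOF = 3
Step 2: Rotational DOF (nonlinear) = 3
Step 3: Vibrational DOF = 3*3 - 6 = 3
Step 4: Total = 3 + 3 + 3 = 9

9


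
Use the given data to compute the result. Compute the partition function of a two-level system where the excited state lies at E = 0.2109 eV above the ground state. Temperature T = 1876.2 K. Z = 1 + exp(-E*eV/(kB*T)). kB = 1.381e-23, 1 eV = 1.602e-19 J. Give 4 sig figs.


Step 1: Compute beta*E = E*eV/(kB*T) = 0.2109*1.602e-19/(1.381e-23*1876.2) = 1.304
Step 2: exp(-beta*E) = exp(-1.304) = 0.2715
Step 3: Z = 1 + 0.2715 = 1.271

1.271


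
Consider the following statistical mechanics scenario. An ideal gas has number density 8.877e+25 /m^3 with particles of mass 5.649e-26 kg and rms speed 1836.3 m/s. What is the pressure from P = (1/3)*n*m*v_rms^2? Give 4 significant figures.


Step 1: v_rms^2 = 1836.3^2 = 3.372e+06
Step 2: n*m = 8.877e+25*5.649e-26 = 5.015
Step 3: P = (1/3)*5.015*3.372e+06 = 5.636e+06 Pa

5.636e+06


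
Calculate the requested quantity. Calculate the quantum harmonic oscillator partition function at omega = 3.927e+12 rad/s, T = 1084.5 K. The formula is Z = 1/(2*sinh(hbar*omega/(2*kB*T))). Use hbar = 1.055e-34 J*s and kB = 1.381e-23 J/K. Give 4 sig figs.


Step 1: Compute x = hbar*omega/(kB*T) = 1.055e-34*3.927e+12/(1.381e-23*1084.5) = 0.02766
Step 2: x/2 = 0.01383
Step 3: sinh(x/2) = 0.01383
Step 4: Z = 1/(2*0.01383) = 36.15

36.15


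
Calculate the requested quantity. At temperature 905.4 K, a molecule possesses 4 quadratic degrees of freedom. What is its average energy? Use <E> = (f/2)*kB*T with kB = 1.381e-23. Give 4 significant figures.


Step 1: f/2 = 4/2 = 2
Step 2: kB*T = 1.381e-23 * 905.4 = 1.25e-20
Step 3: <E> = 2 * 1.25e-20 = 2.501e-20 J

2.501e-20


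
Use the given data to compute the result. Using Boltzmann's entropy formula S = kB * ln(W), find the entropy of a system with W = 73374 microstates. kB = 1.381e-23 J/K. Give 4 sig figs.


Step 1: ln(W) = ln(73374) = 11.2
Step 2: S = kB * ln(W) = 1.381e-23 * 11.2
Step 3: S = 1.547e-22 J/K

1.547e-22


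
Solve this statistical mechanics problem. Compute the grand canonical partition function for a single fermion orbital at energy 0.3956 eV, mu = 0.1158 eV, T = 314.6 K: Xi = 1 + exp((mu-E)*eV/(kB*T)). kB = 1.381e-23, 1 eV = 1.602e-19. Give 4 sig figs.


Step 1: (mu - E) = 0.1158 - 0.3956 = -0.2798 eV
Step 2: x = (mu-E)*eV/(kB*T) = -0.2798*1.602e-19/(1.381e-23*314.6) = -10.32
Step 3: exp(x) = 3.306e-05
Step 4: Xi = 1 + 3.306e-05 = 1

1


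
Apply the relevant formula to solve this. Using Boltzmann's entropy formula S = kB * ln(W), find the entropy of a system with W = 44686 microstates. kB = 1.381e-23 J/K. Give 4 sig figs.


Step 1: ln(W) = ln(44686) = 10.71
Step 2: S = kB * ln(W) = 1.381e-23 * 10.71
Step 3: S = 1.479e-22 J/K

1.479e-22


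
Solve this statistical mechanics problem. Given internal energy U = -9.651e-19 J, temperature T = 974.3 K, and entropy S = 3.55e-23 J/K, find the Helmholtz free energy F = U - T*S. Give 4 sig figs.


Step 1: T*S = 974.3 * 3.55e-23 = 3.459e-20 J
Step 2: F = U - T*S = -9.651e-19 - 3.459e-20
Step 3: F = -9.997e-19 J

-9.997e-19


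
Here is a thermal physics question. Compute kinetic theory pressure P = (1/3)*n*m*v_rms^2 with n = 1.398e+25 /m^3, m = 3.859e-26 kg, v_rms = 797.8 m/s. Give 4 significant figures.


Step 1: v_rms^2 = 797.8^2 = 6.365e+05
Step 2: n*m = 1.398e+25*3.859e-26 = 0.5395
Step 3: P = (1/3)*0.5395*6.365e+05 = 1.145e+05 Pa

1.145e+05


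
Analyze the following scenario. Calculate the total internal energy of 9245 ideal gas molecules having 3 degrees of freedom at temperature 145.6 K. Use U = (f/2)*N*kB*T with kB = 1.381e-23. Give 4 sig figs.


Step 1: f/2 = 3/2 = 1.5
Step 2: N*kB*T = 9245*1.381e-23*145.6 = 1.859e-17
Step 3: U = 1.5 * 1.859e-17 = 2.788e-17 J

2.788e-17


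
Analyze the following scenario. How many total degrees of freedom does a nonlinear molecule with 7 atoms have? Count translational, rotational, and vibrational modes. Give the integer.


Step 1: Translational DOF = 3
Step 2: Rotational DOF (nonlinear) = 3
Step 3: Vibrational DOF = 3*7 - 6 = 15
Step 4: Total = 3 + 3 + 15 = 21

21


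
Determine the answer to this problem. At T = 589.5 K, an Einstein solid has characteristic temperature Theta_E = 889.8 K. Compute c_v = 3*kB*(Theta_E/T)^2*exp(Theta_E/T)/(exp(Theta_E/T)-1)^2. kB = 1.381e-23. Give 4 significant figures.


Step 1: x = Theta_E/T = 889.8/589.5 = 1.509
Step 2: x^2 = 2.278
Step 3: exp(x) = 4.524
Step 4: c_v = 3*1.381e-23*2.278*4.524/(4.524-1)^2 = 3.439e-23

3.439e-23


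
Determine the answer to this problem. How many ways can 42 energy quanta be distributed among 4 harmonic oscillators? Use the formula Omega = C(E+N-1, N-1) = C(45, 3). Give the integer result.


Step 1: Use binomial coefficient C(45, 3)
Step 2: Numerator = 45! / 42!
Step 3: Denominator = 3!
Step 4: Omega = 14190

14190


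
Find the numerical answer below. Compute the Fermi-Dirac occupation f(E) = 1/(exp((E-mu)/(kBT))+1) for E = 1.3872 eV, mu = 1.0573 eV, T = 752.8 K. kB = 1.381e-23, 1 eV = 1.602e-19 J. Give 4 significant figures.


Step 1: (E - mu) = 1.3872 - 1.0573 = 0.3299 eV
Step 2: Convert: (E-mu)*eV = 5.285e-20 J
Step 3: x = (E-mu)*eV/(kB*T) = 5.084
Step 4: f = 1/(exp(5.084)+1) = 0.006159

0.006159
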